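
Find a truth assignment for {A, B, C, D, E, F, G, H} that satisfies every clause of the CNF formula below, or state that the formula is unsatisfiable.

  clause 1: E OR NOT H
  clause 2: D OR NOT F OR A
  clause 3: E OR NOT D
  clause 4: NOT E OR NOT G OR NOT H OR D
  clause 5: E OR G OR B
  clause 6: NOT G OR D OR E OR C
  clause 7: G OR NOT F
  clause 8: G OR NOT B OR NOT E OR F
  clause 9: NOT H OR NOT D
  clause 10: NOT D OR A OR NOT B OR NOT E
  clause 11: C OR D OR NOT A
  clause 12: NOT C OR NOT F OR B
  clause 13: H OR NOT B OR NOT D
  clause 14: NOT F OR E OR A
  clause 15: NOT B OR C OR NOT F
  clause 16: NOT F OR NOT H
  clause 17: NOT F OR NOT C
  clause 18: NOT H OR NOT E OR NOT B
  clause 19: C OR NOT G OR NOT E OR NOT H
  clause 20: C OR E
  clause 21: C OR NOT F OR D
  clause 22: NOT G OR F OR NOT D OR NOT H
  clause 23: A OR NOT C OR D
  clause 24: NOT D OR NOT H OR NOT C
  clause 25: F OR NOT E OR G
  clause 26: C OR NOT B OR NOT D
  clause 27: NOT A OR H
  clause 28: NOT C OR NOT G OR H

Suppose E = true.
Suppose G = true.
Suppose H = false.
From the singleton clause (NOT A), A = false.
From the singleton clause (NOT C), C = false.
Suppose D = true.
From the singleton clause (NOT B), B = false.
All clauses hold; F can take either value.

A=false,  B=false,  C=false,  D=true,  E=true,  F=false,  G=true,  H=false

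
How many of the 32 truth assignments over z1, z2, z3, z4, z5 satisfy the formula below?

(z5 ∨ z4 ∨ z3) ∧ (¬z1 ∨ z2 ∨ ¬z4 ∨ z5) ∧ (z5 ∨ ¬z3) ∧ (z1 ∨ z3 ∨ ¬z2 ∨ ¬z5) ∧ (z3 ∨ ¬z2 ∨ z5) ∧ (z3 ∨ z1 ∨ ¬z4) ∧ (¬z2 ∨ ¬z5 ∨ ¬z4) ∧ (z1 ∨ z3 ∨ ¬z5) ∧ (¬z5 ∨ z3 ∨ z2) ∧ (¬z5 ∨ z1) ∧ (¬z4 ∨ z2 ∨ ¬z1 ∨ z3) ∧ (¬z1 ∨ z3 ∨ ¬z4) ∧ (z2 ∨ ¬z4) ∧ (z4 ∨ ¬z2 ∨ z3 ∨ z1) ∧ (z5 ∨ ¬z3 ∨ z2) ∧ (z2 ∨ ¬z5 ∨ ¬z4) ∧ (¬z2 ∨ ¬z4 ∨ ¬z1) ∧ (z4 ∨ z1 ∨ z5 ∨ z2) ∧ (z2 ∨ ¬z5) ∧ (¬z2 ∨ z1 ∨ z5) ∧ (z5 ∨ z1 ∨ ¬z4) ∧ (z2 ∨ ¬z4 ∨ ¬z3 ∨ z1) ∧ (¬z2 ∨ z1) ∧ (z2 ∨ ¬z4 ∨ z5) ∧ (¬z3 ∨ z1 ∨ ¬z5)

There are 2^5 = 32 truth assignments over (z1, z2, z3, z4, z5).
Split on z1. With z1 = True, the clauses containing z1 are satisfied and ¬z1 drops from the rest; 2 of the 2^4 = 16 assignments to the other variables satisfy what remains.
With z1 = False, by the same count on the reduced clause set, 0 assignments work.
(One model: z1=T, z2=T, z3=F, z4=F, z5=T.)
Total: 2 + 0 = 2.

2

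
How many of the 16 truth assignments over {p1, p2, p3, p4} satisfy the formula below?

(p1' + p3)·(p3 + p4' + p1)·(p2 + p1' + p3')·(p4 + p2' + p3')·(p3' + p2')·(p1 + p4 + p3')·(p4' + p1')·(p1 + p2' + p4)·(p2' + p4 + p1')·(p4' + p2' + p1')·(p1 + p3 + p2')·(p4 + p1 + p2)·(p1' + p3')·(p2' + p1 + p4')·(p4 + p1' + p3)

1

There are 2^4 = 16 truth assignments over (p1, p2, p3, p4).
Check each against the 15 clauses (columns in the order p1, p2, p3, p4):
  F F F F  ✗ fails (p4 + p1 + p2)
  F F F T  ✗ fails (p3 + p4' + p1)
  F F T F  ✗ fails (p1 + p4 + p3')
  F F T T  ✓ satisfies all
  F T F F  ✗ fails (p1 + p2' + p4)
  F T F T  ✗ fails (p3 + p4' + p1)
  F T T F  ✗ fails (p4 + p2' + p3')
  F T T T  ✗ fails (p3' + p2')
  T F F F  ✗ fails (p1' + p3)
  T F F T  ✗ fails (p1' + p3)
  T F T F  ✗ fails (p2 + p1' + p3')
  T F T T  ✗ fails (p2 + p1' + p3')
  T T F F  ✗ fails (p1' + p3)
  T T F T  ✗ fails (p1' + p3)
  T T T F  ✗ fails (p4 + p2' + p3')
  T T T T  ✗ fails (p3' + p2')
1 of the 16 rows is a model.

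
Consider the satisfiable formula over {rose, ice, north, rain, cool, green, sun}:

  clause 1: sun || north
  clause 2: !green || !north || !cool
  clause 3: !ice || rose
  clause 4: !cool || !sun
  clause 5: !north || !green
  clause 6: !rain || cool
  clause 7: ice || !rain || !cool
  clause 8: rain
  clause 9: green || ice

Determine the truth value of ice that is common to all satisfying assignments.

Suppose ice = false.
From the singleton clause (rain), rain = true.
From the singleton clause (cool), cool = true.
Now (!cool) is unsatisfied and unit — conflict.
So every satisfying assignment has ice = True.

True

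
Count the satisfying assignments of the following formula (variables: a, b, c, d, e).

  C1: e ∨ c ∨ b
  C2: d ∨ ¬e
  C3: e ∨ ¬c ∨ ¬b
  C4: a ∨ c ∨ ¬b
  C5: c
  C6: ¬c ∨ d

There are 2^5 = 32 truth assignments over (a, b, c, d, e).
Split on b. With b = True, the clauses containing b are satisfied and ¬b drops from the rest; 2 of the 2^4 = 16 assignments to the other variables satisfy what remains.
With b = False, by the same count on the reduced clause set, 4 assignments work.
Total: 2 + 4 = 6.

6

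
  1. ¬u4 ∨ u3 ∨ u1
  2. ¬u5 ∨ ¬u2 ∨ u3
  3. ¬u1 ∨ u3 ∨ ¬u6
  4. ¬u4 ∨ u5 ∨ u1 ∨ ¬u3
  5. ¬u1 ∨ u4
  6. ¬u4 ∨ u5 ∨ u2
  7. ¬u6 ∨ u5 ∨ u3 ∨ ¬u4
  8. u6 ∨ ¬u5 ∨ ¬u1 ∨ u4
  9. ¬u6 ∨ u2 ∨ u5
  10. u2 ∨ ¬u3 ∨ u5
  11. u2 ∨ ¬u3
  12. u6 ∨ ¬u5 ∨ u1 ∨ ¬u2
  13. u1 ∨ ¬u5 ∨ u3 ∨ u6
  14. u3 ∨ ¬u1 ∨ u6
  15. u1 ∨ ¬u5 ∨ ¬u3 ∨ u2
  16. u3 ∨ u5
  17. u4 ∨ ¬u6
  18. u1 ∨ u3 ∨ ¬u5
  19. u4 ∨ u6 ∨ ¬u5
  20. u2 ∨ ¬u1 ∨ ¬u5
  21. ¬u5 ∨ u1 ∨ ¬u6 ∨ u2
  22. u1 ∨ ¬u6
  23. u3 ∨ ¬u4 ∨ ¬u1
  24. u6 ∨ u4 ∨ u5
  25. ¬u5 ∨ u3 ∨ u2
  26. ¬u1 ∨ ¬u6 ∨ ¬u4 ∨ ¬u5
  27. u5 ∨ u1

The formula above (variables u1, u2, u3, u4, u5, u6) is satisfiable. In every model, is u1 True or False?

True

Suppose u1 = False.
(¬u6) alone gives u6 = False.
(u5) alone gives u5 = True.
(¬u2) alone gives u2 = False.
(¬u3) alone gives u3 = False.
Now (u3) is unsatisfied and unit — conflict.
So every satisfying assignment has u1 = True.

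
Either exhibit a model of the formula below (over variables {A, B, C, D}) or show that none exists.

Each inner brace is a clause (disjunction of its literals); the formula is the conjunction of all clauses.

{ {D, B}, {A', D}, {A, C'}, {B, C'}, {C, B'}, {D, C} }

Branch on D: set D = 1.
Branch on A: set A = 1.
Branch on B: set B = 1.
(C) alone gives C = 1.
Every clause now holds.

A ↦ 1, B ↦ 1, C ↦ 1, D ↦ 1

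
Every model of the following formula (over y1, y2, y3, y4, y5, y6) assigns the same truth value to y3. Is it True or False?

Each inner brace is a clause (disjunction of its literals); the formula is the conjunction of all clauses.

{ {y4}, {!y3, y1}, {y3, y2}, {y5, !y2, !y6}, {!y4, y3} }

Suppose y3 = false.
(y4) alone gives y4 = true.
But (!y4) is also a unit clause — contradiction.
So every satisfying assignment has y3 = True.

True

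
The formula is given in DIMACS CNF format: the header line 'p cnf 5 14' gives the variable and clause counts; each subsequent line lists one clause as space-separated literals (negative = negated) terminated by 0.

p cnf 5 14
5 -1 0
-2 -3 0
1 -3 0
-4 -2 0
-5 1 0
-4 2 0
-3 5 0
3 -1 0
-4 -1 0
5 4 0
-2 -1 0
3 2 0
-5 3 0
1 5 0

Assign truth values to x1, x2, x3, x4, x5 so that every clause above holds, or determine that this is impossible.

Try x5 = True.
(x1) alone gives x1 = True.
(x3) alone gives x3 = True.
(¬x2) alone gives x2 = False.
(¬x4) alone gives x4 = False.
All clauses are satisfied.

x1: True, x2: False, x3: True, x4: False, x5: True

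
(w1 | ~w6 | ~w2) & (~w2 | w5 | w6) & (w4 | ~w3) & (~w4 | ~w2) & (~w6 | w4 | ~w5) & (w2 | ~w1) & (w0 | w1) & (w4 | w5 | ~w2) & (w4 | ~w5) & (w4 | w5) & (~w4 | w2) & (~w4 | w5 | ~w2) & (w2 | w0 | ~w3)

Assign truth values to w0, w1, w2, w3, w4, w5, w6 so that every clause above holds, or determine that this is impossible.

UNSATISFIABLE

Branch on w4: set w4 = 1.
(~w2) alone gives w2 = 0.
That conflicts with the unit clause (w2).
So w4 must be the other value — set w4 = 0.
(~w3) alone gives w3 = 0.
(~w5) alone gives w5 = 0.
That conflicts with the unit clause (w5).
Neither w4 = 1 nor w4 = 0 works.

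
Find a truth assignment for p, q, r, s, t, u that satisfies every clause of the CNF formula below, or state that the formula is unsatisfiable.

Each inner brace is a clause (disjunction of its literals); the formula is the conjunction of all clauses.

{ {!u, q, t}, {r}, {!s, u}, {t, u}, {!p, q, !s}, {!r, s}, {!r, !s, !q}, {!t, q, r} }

From the singleton clause (r), r = true.
From the singleton clause (s), s = true.
From the singleton clause (u), u = true.
From the singleton clause (!q), q = false.
From the singleton clause (t), t = true.
From the singleton clause (!p), p = false.
This assignment satisfies each clause.

p=false; q=false; r=true; s=true; t=true; u=true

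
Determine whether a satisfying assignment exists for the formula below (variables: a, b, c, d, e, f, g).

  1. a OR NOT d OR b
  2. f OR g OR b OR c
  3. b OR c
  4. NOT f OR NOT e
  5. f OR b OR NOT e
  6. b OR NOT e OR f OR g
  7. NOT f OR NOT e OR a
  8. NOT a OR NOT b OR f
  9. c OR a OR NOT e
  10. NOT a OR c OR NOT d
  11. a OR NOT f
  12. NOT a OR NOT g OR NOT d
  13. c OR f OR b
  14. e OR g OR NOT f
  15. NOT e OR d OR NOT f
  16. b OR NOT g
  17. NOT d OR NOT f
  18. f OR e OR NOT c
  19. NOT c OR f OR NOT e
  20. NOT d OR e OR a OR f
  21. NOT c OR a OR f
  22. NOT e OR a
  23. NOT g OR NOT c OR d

Yes

Branch on b: set b = true.
Branch on f: set f = false.
From the singleton clause (NOT a), a = false.
From the singleton clause (NOT c), c = false.
From the singleton clause (NOT e), e = false.
From the singleton clause (NOT d), d = false.
All clauses hold; g can take either value.
A satisfying assignment: a ↦ false,  b ↦ true,  c ↦ false,  d ↦ false,  e ↦ false,  f ↦ false,  g ↦ false.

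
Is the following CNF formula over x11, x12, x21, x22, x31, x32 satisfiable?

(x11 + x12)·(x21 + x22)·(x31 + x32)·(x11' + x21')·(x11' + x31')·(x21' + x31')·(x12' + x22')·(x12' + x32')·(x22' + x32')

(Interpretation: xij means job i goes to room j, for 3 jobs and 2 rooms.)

Unsatisfiable

Suppose x11 = 1.
From the singleton clause (x21'), x21 = 0.
From the singleton clause (x22), x22 = 1.
From the singleton clause (x31'), x31 = 0.
From the singleton clause (x32), x32 = 1.
Now (x32') is unsatisfied and unit — conflict.
So x11 must be the other value — set x11 = 0.
From the singleton clause (x12), x12 = 1.
From the singleton clause (x22'), x22 = 0.
From the singleton clause (x21), x21 = 1.
From the singleton clause (x31'), x31 = 0.
From the singleton clause (x32), x32 = 1.
Now (x32') is unsatisfied and unit — conflict.
Neither x11 = 1 nor x11 = 0 works.
No assignment satisfies every clause.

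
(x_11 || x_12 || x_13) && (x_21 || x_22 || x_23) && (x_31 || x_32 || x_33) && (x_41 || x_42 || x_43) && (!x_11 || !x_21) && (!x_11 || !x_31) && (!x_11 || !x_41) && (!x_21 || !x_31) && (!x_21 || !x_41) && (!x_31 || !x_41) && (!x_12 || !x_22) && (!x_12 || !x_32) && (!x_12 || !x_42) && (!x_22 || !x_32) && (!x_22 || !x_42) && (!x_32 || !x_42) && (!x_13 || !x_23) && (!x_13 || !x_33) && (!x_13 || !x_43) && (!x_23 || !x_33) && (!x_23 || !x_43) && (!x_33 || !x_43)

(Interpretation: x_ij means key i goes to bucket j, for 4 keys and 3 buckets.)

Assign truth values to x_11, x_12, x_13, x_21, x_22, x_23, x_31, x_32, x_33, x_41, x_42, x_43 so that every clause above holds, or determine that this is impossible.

UNSATISFIABLE

Suppose x_11 = false.
Suppose x_12 = true.
The clause (!x_22) is unit, so x_22 = false.
The clause (!x_32) is unit, so x_32 = false.
The clause (!x_42) is unit, so x_42 = false.
Suppose x_21 = true.
The clause (!x_31) is unit, so x_31 = false.
The clause (x_33) is unit, so x_33 = true.
The clause (!x_41) is unit, so x_41 = false.
The clause (x_43) is unit, so x_43 = true.
But (!x_43) is also a unit clause — contradiction.
Backtrack on x_21: now try x_21 = false.
The clause (x_23) is unit, so x_23 = true.
The clause (!x_13) is unit, so x_13 = false.
The clause (!x_33) is unit, so x_33 = false.
The clause (x_31) is unit, so x_31 = true.
The clause (!x_41) is unit, so x_41 = false.
The clause (x_43) is unit, so x_43 = true.
But (!x_43) is also a unit clause — contradiction.
Both values of x_21 lead to a conflict.
Backtrack on x_12: now try x_12 = false.
The clause (x_13) is unit, so x_13 = true.
The clause (!x_23) is unit, so x_23 = false.
The clause (!x_33) is unit, so x_33 = false.
The clause (!x_43) is unit, so x_43 = false.
Suppose x_21 = true.
The clause (!x_31) is unit, so x_31 = false.
The clause (x_32) is unit, so x_32 = true.
The clause (!x_41) is unit, so x_41 = false.
The clause (x_42) is unit, so x_42 = true.
But (!x_42) is also a unit clause — contradiction.
Backtrack on x_21: now try x_21 = false.
The clause (x_22) is unit, so x_22 = true.
The clause (!x_32) is unit, so x_32 = false.
The clause (x_31) is unit, so x_31 = true.
The clause (!x_41) is unit, so x_41 = false.
The clause (x_42) is unit, so x_42 = true.
But (!x_42) is also a unit clause — contradiction.
Both values of x_21 lead to a conflict.
Both values of x_12 lead to a conflict.
Backtrack on x_11: now try x_11 = true.
The clause (!x_21) is unit, so x_21 = false.
The clause (!x_31) is unit, so x_31 = false.
The clause (!x_41) is unit, so x_41 = false.
Suppose x_22 = true.
The clause (!x_12) is unit, so x_12 = false.
The clause (!x_32) is unit, so x_32 = false.
The clause (x_33) is unit, so x_33 = true.
The clause (!x_42) is unit, so x_42 = false.
The clause (x_43) is unit, so x_43 = true.
But (!x_43) is also a unit clause — contradiction.
Backtrack on x_22: now try x_22 = false.
The clause (x_23) is unit, so x_23 = true.
The clause (!x_13) is unit, so x_13 = false.
The clause (!x_33) is unit, so x_33 = false.
The clause (x_32) is unit, so x_32 = true.
The clause (!x_12) is unit, so x_12 = false.
The clause (!x_42) is unit, so x_42 = false.
The clause (x_43) is unit, so x_43 = true.
But (!x_43) is also a unit clause — contradiction.
Both values of x_22 lead to a conflict.
Both values of x_11 lead to a conflict.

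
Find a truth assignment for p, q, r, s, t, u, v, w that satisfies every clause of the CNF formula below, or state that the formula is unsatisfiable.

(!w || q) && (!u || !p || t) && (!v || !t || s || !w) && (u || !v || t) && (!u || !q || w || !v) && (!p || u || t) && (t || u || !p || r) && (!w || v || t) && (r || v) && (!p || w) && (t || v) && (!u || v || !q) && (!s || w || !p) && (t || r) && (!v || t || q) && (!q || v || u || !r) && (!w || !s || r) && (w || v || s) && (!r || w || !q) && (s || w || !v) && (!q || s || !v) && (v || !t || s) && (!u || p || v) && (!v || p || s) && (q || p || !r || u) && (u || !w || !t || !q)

Case w = false:
(!p) alone gives p = false.
Case r = false:
(v) alone gives v = true.
(t) alone gives t = true.
(s) alone gives s = true.
Case u = false:
No clause remains; q is free.

p ↦ false; q ↦ false; r ↦ false; s ↦ true; t ↦ true; u ↦ false; v ↦ true; w ↦ false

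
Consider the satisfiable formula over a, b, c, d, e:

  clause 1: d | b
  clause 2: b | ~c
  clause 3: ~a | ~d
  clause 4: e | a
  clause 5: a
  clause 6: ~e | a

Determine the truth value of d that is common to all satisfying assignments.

Suppose d = 1.
The clause (~a) is unit, so a = 0.
That conflicts with the unit clause (a).
So every satisfying assignment has d = False.

False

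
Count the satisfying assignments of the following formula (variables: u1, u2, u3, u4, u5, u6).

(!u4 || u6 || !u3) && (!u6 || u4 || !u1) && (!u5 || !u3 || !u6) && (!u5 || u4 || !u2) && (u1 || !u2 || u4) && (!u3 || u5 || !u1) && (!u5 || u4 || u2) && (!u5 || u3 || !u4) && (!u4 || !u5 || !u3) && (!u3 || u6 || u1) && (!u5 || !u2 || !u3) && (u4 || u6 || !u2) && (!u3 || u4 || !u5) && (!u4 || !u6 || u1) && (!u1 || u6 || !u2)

There are 2^6 = 64 truth assignments over (u1, u2, u3, u4, u5, u6).
Split on u6. With u6 = true, the clauses containing u6 are satisfied and !u6 drops from the rest; 4 of the 2^5 = 32 assignments to the other variables satisfy what remains.
With u6 = false, by the same count on the reduced clause set, 5 assignments work.
Total: 4 + 5 = 9.

9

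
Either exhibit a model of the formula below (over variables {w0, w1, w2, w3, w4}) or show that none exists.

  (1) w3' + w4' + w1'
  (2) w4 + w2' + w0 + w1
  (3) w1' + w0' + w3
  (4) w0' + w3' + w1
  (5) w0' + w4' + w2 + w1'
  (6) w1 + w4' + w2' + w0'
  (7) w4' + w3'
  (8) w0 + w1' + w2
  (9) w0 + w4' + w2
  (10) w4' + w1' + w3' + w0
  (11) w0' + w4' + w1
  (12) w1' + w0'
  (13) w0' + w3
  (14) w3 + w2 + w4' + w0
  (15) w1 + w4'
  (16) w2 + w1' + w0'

Try w4 = 0.
Try w1 = 1.
From the singleton clause (w0'), w0 = 0.
From the singleton clause (w2), w2 = 1.
All clauses hold; w3 can take either value.

w0 ↦ 0,  w1 ↦ 1,  w2 ↦ 1,  w3 ↦ 1,  w4 ↦ 0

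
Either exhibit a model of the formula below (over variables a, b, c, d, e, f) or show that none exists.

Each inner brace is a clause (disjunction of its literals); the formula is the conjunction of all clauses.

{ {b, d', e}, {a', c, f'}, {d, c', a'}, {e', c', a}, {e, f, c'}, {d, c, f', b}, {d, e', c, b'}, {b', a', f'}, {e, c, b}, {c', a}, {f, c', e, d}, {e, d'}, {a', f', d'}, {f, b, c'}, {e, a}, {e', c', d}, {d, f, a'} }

a=0; b=1; c=0; d=1; e=1; f=0

Try c = 0.
Try a = 0.
From the singleton clause (e), e = 1.
Try d = 1.
All clauses hold; b, f can take either value.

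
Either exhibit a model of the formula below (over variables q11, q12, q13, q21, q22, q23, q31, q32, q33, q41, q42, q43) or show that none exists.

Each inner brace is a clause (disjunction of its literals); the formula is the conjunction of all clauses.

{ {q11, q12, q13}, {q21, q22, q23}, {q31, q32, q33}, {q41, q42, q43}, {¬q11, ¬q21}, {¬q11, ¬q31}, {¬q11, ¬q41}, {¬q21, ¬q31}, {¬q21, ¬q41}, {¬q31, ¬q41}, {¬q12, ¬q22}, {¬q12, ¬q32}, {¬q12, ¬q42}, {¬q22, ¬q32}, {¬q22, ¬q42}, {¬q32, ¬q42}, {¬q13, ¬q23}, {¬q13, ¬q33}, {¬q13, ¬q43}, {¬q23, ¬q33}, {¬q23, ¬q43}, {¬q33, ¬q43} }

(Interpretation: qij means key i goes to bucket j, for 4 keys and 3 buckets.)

Suppose q11 = False.
Suppose q12 = True.
The clause (¬q22) is unit, so q22 = False.
The clause (¬q32) is unit, so q32 = False.
The clause (¬q42) is unit, so q42 = False.
Suppose q21 = True.
The clause (¬q31) is unit, so q31 = False.
The clause (q33) is unit, so q33 = True.
The clause (¬q41) is unit, so q41 = False.
The clause (q43) is unit, so q43 = True.
But (¬q43) is also a unit clause — contradiction.
So q21 must be the other value — set q21 = False.
The clause (q23) is unit, so q23 = True.
The clause (¬q13) is unit, so q13 = False.
The clause (¬q33) is unit, so q33 = False.
The clause (q31) is unit, so q31 = True.
The clause (¬q41) is unit, so q41 = False.
The clause (q43) is unit, so q43 = True.
But (¬q43) is also a unit clause — contradiction.
Neither q21 = True nor q21 = False works.
So q12 must be the other value — set q12 = False.
The clause (q13) is unit, so q13 = True.
The clause (¬q23) is unit, so q23 = False.
The clause (¬q33) is unit, so q33 = False.
The clause (¬q43) is unit, so q43 = False.
Suppose q21 = True.
The clause (¬q31) is unit, so q31 = False.
The clause (q32) is unit, so q32 = True.
The clause (¬q41) is unit, so q41 = False.
The clause (q42) is unit, so q42 = True.
But (¬q42) is also a unit clause — contradiction.
So q21 must be the other value — set q21 = False.
The clause (q22) is unit, so q22 = True.
The clause (¬q32) is unit, so q32 = False.
The clause (q31) is unit, so q31 = True.
The clause (¬q41) is unit, so q41 = False.
The clause (q42) is unit, so q42 = True.
But (¬q42) is also a unit clause — contradiction.
Neither q21 = True nor q21 = False works.
Neither q12 = True nor q12 = False works.
So q11 must be the other value — set q11 = True.
The clause (¬q21) is unit, so q21 = False.
The clause (¬q31) is unit, so q31 = False.
The clause (¬q41) is unit, so q41 = False.
Suppose q22 = True.
The clause (¬q12) is unit, so q12 = False.
The clause (¬q32) is unit, so q32 = False.
The clause (q33) is unit, so q33 = True.
The clause (¬q42) is unit, so q42 = False.
The clause (q43) is unit, so q43 = True.
But (¬q43) is also a unit clause — contradiction.
So q22 must be the other value — set q22 = False.
The clause (q23) is unit, so q23 = True.
The clause (¬q13) is unit, so q13 = False.
The clause (¬q33) is unit, so q33 = False.
The clause (q32) is unit, so q32 = True.
The clause (¬q12) is unit, so q12 = False.
The clause (¬q42) is unit, so q42 = False.
The clause (q43) is unit, so q43 = True.
But (¬q43) is also a unit clause — contradiction.
Neither q22 = True nor q22 = False works.
Neither q11 = True nor q11 = False works.

UNSATISFIABLE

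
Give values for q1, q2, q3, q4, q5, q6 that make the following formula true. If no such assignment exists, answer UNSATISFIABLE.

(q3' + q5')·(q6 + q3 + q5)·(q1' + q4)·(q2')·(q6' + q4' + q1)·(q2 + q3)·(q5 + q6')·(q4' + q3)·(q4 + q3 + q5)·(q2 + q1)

Unit clause (q2') forces q2 = 0.
Unit clause (q3) forces q3 = 1.
Unit clause (q5') forces q5 = 0.
Unit clause (q6') forces q6 = 0.
Unit clause (q1) forces q1 = 1.
Unit clause (q4) forces q4 = 1.
This assignment satisfies each clause.

q1 ↦ 1; q2 ↦ 0; q3 ↦ 1; q4 ↦ 1; q5 ↦ 0; q6 ↦ 0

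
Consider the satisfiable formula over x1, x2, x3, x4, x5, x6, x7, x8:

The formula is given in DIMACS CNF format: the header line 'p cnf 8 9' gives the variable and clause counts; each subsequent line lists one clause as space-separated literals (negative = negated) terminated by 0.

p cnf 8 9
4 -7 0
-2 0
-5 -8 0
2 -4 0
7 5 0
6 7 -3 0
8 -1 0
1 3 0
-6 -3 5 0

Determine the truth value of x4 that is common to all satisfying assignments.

False

Suppose x4 = True.
Unit clause (¬x2) forces x2 = False.
Now (x2) is unsatisfied and unit — conflict.
So every satisfying assignment has x4 = False.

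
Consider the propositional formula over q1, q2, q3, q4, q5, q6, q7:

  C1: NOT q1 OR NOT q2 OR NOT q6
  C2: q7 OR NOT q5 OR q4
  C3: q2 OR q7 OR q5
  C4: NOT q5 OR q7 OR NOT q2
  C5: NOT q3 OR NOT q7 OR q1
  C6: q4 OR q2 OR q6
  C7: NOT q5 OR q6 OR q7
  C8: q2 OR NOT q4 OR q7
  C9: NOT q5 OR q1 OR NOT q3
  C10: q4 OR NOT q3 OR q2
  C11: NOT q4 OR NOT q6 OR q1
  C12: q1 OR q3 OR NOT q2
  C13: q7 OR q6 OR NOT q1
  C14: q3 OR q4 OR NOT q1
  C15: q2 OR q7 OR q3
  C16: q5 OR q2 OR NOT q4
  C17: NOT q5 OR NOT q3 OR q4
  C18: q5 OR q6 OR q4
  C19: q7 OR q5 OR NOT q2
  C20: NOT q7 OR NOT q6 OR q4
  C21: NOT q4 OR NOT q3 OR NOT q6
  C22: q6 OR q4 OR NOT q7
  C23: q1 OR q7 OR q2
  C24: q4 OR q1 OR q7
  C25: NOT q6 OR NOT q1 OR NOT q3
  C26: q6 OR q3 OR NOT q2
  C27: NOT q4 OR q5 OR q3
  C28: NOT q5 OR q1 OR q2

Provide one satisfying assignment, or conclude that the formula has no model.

Case q1 = true:
Case q2 = true:
(NOT q6) alone gives q6 = false.
(q7) alone gives q7 = true.
(q4) alone gives q4 = true.
(q3) alone gives q3 = true.
Every clause is now satisfied; q5 is unconstrained.

q1: true; q2: true; q3: true; q4: true; q5: true; q6: false; q7: true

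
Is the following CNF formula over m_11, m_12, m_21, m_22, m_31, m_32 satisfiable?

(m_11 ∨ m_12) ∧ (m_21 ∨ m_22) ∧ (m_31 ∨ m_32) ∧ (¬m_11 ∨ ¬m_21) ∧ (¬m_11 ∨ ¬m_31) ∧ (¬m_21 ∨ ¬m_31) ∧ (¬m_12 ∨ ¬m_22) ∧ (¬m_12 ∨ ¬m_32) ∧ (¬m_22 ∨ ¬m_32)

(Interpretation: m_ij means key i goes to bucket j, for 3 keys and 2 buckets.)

No

Suppose m_11 = True.
From the singleton clause (¬m_21), m_21 = False.
From the singleton clause (m_22), m_22 = True.
From the singleton clause (¬m_31), m_31 = False.
From the singleton clause (m_32), m_32 = True.
Now (¬m_32) is unsatisfied and unit — conflict.
That branch fails; take m_11 = False instead.
From the singleton clause (m_12), m_12 = True.
From the singleton clause (¬m_22), m_22 = False.
From the singleton clause (m_21), m_21 = True.
From the singleton clause (¬m_31), m_31 = False.
From the singleton clause (m_32), m_32 = True.
Now (¬m_32) is unsatisfied and unit — conflict.
Both values of m_11 lead to a conflict.
No assignment satisfies every clause.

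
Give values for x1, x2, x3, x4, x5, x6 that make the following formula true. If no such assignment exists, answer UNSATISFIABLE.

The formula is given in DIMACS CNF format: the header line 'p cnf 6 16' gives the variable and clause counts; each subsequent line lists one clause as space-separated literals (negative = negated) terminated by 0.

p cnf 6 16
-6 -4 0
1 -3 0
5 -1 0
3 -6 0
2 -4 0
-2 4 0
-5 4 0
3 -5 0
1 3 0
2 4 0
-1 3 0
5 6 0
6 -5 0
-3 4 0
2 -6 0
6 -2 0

Suppose x6 = False.
(x5) alone gives x5 = True.
But (¬x5) is also a unit clause — contradiction.
Backtrack on x6: now try x6 = True.
(¬x4) alone gives x4 = False.
(x3) alone gives x3 = True.
But (¬x3) is also a unit clause — contradiction.
Either choice for x6 ends in contradiction.

UNSATISFIABLE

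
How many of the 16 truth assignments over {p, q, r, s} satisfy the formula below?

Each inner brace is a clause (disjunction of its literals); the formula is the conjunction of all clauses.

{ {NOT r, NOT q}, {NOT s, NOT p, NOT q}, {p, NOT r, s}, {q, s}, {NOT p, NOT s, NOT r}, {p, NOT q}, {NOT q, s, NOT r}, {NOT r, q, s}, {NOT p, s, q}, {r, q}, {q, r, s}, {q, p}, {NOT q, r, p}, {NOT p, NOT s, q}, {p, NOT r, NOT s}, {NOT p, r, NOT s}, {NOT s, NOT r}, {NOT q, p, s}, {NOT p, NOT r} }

1

There are 2^4 = 16 truth assignments over (p, q, r, s).
Split on q. With q = true, the clauses containing q are satisfied and NOT q drops from the rest; 1 of the 2^3 = 8 assignments to the other variables satisfy what remains.
With q = false, by the same count on the reduced clause set, 0 assignments work.
Total: 1 + 0 = 1.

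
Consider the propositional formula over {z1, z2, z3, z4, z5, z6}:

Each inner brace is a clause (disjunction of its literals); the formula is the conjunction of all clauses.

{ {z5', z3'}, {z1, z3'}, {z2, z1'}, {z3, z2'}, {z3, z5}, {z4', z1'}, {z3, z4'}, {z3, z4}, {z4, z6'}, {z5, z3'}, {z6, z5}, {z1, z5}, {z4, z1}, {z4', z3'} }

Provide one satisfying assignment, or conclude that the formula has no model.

UNSATISFIABLE

Branch on z5: set z5 = 0.
Unit clause (z3) forces z3 = 1.
Now (z3') is unsatisfied and unit — conflict.
Undo z5 and try z5 = 1.
Unit clause (z3') forces z3 = 0.
Unit clause (z2') forces z2 = 0.
Unit clause (z1') forces z1 = 0.
Unit clause (z4') forces z4 = 0.
Now (z4) is unsatisfied and unit — conflict.
Both values of z5 lead to a conflict.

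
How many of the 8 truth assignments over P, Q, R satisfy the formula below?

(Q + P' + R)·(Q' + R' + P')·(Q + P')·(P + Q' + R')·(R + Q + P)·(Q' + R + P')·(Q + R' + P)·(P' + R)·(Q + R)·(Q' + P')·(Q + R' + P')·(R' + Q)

There are 2^3 = 8 truth assignments over (P, Q, R).
Check each against the 12 clauses (columns in the order P, Q, R):
  F F F  ✗ fails (R + Q + P)
  F F T  ✗ fails (Q + R' + P)
  F T F  ✓ satisfies all
  F T T  ✗ fails (P + Q' + R')
  T F F  ✗ fails (Q + P' + R)
  T F T  ✗ fails (Q + P')
  T T F  ✗ fails (Q' + R + P')
  T T T  ✗ fails (Q' + R' + P')
1 of the 8 rows is a model.

1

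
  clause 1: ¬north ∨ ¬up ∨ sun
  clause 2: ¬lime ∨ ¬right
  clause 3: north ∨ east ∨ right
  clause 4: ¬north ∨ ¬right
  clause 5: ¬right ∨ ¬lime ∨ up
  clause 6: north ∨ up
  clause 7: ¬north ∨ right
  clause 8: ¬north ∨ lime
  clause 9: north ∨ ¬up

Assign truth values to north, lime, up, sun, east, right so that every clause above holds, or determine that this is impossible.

UNSATISFIABLE

Branch on lime: set lime = False.
Unit clause (¬north) forces north = False.
Unit clause (up) forces up = True.
But (¬up) is also a unit clause — contradiction.
Undo lime and try lime = True.
Unit clause (¬right) forces right = False.
Unit clause (¬north) forces north = False.
Unit clause (east) forces east = True.
Unit clause (up) forces up = True.
But (¬up) is also a unit clause — contradiction.
Both values of lime lead to a conflict.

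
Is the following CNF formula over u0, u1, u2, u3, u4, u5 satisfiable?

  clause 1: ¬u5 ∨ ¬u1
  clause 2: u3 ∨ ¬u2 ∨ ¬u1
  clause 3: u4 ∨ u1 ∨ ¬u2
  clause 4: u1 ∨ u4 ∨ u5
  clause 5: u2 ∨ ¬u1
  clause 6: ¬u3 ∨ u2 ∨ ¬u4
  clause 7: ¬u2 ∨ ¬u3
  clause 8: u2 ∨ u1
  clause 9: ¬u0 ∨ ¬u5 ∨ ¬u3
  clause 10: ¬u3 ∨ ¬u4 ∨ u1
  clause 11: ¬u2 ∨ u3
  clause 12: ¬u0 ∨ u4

Unsatisfiable

Suppose u5 = False.
Suppose u1 = True.
The clause (u2) is unit, so u2 = True.
The clause (u3) is unit, so u3 = True.
But (¬u3) is also a unit clause — contradiction.
That branch fails; take u1 = False instead.
The clause (u4) is unit, so u4 = True.
The clause (u2) is unit, so u2 = True.
The clause (¬u3) is unit, so u3 = False.
But (u3) is also a unit clause — contradiction.
Either choice for u1 ends in contradiction.
That branch fails; take u5 = True instead.
The clause (¬u1) is unit, so u1 = False.
The clause (u2) is unit, so u2 = True.
The clause (u4) is unit, so u4 = True.
The clause (¬u3) is unit, so u3 = False.
But (u3) is also a unit clause — contradiction.
Either choice for u5 ends in contradiction.
No assignment satisfies every clause.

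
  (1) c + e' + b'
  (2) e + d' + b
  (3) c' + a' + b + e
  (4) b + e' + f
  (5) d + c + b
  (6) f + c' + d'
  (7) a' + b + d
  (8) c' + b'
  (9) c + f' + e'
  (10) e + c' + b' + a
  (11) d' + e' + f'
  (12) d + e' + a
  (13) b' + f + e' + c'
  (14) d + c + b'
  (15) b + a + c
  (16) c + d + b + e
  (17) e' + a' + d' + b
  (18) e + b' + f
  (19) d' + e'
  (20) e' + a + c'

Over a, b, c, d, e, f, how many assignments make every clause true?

There are 2^6 = 64 truth assignments over (a, b, c, d, e, f).
Split on d. With d = 1, the clauses containing d are satisfied and d' drops from the rest; 2 of the 2^5 = 32 assignments to the other variables satisfy what remains.
With d = 0, by the same count on the reduced clause set, 2 assignments work.
(One model: a=F, b=F, c=T, d=F, e=F, f=F.)
Total: 2 + 2 = 4.

4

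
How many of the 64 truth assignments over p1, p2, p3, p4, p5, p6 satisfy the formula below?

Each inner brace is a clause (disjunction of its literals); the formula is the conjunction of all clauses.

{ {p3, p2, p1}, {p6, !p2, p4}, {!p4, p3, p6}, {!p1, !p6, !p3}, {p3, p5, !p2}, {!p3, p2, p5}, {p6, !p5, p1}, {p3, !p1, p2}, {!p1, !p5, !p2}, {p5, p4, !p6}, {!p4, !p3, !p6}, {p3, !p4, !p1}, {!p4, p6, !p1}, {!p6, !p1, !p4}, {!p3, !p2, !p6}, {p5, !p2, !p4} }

There are 2^6 = 64 truth assignments over (p1, p2, p3, p4, p5, p6).
Split on p4. With p4 = true, the clauses containing p4 are satisfied and !p4 drops from the rest; 1 of the 2^5 = 32 assignments to the other variables satisfy what remains.
With p4 = false, by the same count on the reduced clause set, 3 assignments work.
(One model: p1=F, p2=F, p3=T, p4=F, p5=T, p6=T.)
Total: 1 + 3 = 4.

4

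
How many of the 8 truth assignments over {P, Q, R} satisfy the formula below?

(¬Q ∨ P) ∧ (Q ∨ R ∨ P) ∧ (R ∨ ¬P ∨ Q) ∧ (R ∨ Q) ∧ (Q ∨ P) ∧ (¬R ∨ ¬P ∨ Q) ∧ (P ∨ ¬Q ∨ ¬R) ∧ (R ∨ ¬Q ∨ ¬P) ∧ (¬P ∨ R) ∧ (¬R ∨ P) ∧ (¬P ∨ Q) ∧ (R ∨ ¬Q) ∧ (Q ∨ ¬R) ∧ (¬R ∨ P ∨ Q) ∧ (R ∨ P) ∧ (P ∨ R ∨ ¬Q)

1

There are 2^3 = 8 truth assignments over (P, Q, R).
Check each against the 16 clauses (columns in the order P, Q, R):
  F F F  ✗ fails (Q ∨ R ∨ P)
  F F T  ✗ fails (Q ∨ P)
  F T F  ✗ fails (¬Q ∨ P)
  F T T  ✗ fails (¬Q ∨ P)
  T F F  ✗ fails (R ∨ ¬P ∨ Q)
  T F T  ✗ fails (¬R ∨ ¬P ∨ Q)
  T T F  ✗ fails (R ∨ ¬Q ∨ ¬P)
  T T T  ✓ satisfies all
1 of the 8 rows is a model.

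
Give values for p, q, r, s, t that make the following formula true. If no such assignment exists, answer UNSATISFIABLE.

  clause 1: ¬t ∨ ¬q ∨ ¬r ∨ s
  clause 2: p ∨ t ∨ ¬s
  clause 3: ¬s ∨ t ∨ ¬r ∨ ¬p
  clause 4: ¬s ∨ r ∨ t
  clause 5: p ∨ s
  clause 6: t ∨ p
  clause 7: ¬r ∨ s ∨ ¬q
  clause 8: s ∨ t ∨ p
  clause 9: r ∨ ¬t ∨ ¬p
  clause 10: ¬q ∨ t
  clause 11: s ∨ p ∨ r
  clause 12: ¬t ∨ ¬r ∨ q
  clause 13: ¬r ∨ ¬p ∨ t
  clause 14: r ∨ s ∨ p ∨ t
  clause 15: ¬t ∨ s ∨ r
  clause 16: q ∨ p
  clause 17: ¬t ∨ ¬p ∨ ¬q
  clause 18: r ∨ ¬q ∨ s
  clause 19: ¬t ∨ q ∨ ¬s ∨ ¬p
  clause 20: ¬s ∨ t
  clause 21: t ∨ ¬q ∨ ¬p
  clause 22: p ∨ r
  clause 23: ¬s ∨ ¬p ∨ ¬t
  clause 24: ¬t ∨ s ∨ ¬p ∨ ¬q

Suppose p = True.
Suppose r = False.
From the singleton clause (¬t), t = False.
From the singleton clause (¬s), s = False.
From the singleton clause (¬q), q = False.
This assignment satisfies each clause.

p: True; q: False; r: False; s: False; t: False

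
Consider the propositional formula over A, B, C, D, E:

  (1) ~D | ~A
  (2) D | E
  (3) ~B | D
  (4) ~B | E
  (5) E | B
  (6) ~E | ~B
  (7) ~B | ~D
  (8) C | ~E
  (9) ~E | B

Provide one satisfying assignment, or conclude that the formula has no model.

Case D = 0:
(E) alone gives E = 1.
(~B) alone gives B = 0.
But (B) is also a unit clause — contradiction.
So D must be the other value — set D = 1.
(~A) alone gives A = 0.
(~B) alone gives B = 0.
(E) alone gives E = 1.
But (~E) is also a unit clause — contradiction.
Neither D = 1 nor D = 0 works.

UNSATISFIABLE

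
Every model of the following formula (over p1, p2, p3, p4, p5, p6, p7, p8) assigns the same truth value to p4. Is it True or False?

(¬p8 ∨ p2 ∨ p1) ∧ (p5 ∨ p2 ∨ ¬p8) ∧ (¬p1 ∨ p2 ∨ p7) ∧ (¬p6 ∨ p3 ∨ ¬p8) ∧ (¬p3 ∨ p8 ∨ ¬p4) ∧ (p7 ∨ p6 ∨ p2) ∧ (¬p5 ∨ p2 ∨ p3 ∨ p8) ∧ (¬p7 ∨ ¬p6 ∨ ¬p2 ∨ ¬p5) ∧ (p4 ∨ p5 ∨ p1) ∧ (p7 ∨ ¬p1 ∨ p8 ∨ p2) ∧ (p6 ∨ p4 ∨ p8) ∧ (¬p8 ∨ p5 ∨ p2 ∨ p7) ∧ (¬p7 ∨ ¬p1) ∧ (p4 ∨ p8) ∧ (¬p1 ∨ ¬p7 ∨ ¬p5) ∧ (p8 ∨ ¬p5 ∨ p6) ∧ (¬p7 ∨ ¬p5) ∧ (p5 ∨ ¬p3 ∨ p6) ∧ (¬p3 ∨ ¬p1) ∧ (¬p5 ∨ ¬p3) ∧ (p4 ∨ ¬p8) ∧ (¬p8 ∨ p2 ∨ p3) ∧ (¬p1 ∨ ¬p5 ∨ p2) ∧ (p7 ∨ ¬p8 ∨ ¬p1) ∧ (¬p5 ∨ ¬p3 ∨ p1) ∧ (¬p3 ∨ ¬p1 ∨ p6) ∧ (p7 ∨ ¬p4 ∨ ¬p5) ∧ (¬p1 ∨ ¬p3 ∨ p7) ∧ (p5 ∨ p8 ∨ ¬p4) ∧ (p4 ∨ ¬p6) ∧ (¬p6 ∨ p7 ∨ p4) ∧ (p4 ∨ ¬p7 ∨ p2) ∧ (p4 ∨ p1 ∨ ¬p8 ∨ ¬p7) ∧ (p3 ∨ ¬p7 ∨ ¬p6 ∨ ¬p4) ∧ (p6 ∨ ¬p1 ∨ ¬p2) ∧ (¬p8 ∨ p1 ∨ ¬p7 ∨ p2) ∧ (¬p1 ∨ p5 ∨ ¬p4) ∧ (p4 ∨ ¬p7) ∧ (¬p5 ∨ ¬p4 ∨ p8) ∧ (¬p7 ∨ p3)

True

Suppose p4 = False.
The clause (p8) is unit, so p8 = True.
Now (¬p8) is unsatisfied and unit — conflict.
So every satisfying assignment has p4 = True.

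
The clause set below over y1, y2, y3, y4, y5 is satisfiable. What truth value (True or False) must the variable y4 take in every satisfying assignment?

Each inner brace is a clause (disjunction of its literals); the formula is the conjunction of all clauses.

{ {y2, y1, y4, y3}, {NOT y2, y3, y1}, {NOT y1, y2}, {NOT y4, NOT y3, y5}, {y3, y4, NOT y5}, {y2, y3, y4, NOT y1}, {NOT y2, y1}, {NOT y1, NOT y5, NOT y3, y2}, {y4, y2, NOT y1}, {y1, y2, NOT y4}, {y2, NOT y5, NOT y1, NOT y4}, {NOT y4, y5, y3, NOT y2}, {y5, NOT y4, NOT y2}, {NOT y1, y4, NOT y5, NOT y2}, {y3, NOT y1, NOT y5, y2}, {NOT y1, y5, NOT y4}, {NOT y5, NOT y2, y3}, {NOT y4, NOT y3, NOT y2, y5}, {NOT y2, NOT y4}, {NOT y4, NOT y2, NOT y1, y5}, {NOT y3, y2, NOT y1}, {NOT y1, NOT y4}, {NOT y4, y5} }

Suppose y4 = true.
The clause (NOT y2) is unit, so y2 = false.
The clause (NOT y1) is unit, so y1 = false.
That conflicts with the unit clause (y1).
So every satisfying assignment has y4 = False.

False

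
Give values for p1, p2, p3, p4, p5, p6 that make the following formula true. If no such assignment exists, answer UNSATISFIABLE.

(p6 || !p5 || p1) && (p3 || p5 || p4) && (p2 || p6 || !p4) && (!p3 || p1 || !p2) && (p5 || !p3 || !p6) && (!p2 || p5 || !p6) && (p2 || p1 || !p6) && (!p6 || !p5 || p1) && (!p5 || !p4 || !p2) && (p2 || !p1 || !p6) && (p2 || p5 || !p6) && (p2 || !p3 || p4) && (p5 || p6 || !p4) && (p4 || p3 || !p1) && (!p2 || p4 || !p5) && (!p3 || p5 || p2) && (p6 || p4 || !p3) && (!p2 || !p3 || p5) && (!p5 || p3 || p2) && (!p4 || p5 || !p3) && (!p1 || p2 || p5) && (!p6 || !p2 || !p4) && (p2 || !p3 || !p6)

Suppose p6 = true.
Suppose p5 = true.
From the singleton clause (p1), p1 = true.
From the singleton clause (p2), p2 = true.
From the singleton clause (!p4), p4 = false.
That conflicts with the unit clause (p4).
Backtrack on p5: now try p5 = false.
From the singleton clause (!p3), p3 = false.
From the singleton clause (p4), p4 = true.
From the singleton clause (!p2), p2 = false.
That conflicts with the unit clause (p2).
Neither p5 = true nor p5 = false works.
Backtrack on p6: now try p6 = false.
Suppose p5 = false.
From the singleton clause (!p4), p4 = false.
From the singleton clause (p3), p3 = true.
That conflicts with the unit clause (!p3).
Backtrack on p5: now try p5 = true.
From the singleton clause (p1), p1 = true.
Suppose p2 = true.
From the singleton clause (!p4), p4 = false.
That conflicts with the unit clause (p4).
Backtrack on p2: now try p2 = false.
From the singleton clause (!p4), p4 = false.
From the singleton clause (!p3), p3 = false.
That conflicts with the unit clause (p3).
Neither p2 = true nor p2 = false works.
Neither p5 = true nor p5 = false works.
Neither p6 = true nor p6 = false works.

UNSATISFIABLE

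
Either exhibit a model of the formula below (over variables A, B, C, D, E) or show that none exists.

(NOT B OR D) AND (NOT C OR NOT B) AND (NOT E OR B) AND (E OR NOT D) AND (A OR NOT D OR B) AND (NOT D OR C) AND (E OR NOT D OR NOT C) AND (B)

(B) alone gives B = true.
(D) alone gives D = true.
(NOT C) alone gives C = false.
That conflicts with the unit clause (C).

UNSATISFIABLE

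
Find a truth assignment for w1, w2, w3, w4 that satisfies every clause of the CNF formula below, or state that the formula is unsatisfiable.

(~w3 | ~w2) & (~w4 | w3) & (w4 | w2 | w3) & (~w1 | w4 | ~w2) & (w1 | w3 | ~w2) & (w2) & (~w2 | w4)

(w2) alone gives w2 = 1.
(~w3) alone gives w3 = 0.
(~w4) alone gives w4 = 0.
Now (w4) is unsatisfied and unit — conflict.

UNSATISFIABLE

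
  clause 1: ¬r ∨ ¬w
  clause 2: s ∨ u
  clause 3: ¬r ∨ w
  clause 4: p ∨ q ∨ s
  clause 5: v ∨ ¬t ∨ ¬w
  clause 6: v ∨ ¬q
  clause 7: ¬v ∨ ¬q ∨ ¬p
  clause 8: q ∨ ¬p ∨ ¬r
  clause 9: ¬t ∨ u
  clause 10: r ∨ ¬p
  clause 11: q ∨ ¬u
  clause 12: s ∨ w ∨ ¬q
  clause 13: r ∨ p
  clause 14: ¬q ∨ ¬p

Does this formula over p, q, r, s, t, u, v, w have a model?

No, unsatisfiable

Branch on r: set r = False.
The clause (¬p) is unit, so p = False.
Now (p) is unsatisfied and unit — conflict.
So r must be the other value — set r = True.
The clause (¬w) is unit, so w = False.
Now (w) is unsatisfied and unit — conflict.
Neither r = True nor r = False works.
No assignment satisfies every clause.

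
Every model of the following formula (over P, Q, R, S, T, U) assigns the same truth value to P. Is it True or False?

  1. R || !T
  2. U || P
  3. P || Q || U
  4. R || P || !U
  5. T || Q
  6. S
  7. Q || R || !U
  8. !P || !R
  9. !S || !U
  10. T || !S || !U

True

Suppose P = false.
Unit clause (U) forces U = true.
Unit clause (R) forces R = true.
Unit clause (S) forces S = true.
But (!S) is also a unit clause — contradiction.
So every satisfying assignment has P = True.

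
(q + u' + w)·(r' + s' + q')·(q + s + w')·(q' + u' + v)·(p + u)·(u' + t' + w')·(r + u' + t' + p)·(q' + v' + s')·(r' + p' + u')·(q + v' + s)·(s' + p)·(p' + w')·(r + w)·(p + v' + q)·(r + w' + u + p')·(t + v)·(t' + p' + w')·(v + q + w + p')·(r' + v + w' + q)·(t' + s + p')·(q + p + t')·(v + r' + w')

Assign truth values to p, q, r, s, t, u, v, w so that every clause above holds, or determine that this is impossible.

p: 0, q: 1, r: 1, s: 0, t: 1, u: 1, v: 1, w: 0

Try p = 0.
(u) alone gives u = 1.
(s') alone gives s = 0.
Try q = 1.
(v) alone gives v = 1.
Try t = 1.
(w') alone gives w = 0.
(r) alone gives r = 1.
Every clause now holds.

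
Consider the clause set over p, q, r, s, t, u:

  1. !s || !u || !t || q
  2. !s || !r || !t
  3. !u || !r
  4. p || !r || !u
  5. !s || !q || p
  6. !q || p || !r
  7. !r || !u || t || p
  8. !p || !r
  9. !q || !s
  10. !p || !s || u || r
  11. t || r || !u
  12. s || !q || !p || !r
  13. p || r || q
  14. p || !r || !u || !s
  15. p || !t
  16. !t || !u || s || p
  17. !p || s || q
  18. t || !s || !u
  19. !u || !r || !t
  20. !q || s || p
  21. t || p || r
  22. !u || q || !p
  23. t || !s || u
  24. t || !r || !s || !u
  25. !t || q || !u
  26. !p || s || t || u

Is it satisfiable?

Suppose u = false.
Suppose p = false.
The clause (!t) is unit, so t = false.
The clause (r) is unit, so r = true.
The clause (!q) is unit, so q = false.
The clause (!s) is unit, so s = false.
This assignment satisfies each clause.
A satisfying assignment: p=false; q=false; r=true; s=false; t=false; u=false.

Yes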